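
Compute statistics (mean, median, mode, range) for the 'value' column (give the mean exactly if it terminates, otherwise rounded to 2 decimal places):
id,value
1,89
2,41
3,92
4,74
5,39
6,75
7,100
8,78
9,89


Data: [89, 41, 92, 74, 39, 75, 100, 78, 89]
Count: 9
Sum: 677
Mean: 677/9 ≈ 75.22 (rounded to 2 decimal places)
Sorted: [39, 41, 74, 75, 78, 89, 89, 92, 100]
Median: 78.0
Mode: 89 (2 times)
Range: 100 - 39 = 61
Min: 39, Max: 100

mean≈75.22, median=78.0, mode=89, range=61


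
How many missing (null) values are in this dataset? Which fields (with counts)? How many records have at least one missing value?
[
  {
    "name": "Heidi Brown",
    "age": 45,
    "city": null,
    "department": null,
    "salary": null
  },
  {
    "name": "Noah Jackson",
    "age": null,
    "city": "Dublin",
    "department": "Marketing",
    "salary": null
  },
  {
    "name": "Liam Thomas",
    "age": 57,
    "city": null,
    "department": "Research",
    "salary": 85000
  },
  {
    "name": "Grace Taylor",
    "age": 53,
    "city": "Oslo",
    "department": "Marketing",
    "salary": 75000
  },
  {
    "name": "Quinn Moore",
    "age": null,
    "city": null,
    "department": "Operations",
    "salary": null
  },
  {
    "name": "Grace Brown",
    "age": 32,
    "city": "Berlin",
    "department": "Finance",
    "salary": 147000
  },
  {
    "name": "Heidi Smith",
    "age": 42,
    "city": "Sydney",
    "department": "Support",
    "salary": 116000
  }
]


Checking for missing (null) values in 7 records:

  Heidi Brown: city, department, salary
  Noah Jackson: age, salary
  Liam Thomas: city
  Grace Taylor: complete
  Quinn Moore: age, city, salary
  Grace Brown: complete
  Heidi Smith: complete

Per field:
  name: 0 missing
  age: 2 missing
  city: 3 missing
  department: 1 missing
  salary: 3 missing

Total missing values: 9
Records with any missing: 4

9 missing values (age: 2, city: 3, department: 1, salary: 3); 4 incomplete records


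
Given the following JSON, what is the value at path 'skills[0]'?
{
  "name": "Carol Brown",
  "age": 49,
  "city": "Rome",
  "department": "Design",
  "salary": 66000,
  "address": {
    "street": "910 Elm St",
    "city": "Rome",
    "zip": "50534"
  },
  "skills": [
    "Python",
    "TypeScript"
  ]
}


Query: skills[0]
Path: skills -> first element
Value: Python

Python


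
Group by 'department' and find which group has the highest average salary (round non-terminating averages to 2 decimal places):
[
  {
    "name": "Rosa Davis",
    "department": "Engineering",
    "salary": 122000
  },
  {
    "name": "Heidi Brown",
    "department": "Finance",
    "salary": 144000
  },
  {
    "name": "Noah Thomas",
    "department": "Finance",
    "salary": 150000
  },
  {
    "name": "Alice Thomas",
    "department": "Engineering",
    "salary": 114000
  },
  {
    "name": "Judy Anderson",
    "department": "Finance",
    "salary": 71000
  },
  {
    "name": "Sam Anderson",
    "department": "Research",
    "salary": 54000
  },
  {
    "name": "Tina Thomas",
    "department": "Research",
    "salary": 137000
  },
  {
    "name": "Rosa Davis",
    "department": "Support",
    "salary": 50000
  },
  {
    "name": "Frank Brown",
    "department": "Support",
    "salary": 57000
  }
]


Group by: department

Groups:
  Engineering: 2 people, avg salary = 236000/2 = $118000
  Finance: 3 people, avg salary = 365000/3 ≈ $121666.67
  Research: 2 people, avg salary = 191000/2 = $95500
  Support: 2 people, avg salary = 107000/2 = $53500

Highest average salary: Finance (≈$121666.67)

Finance (≈$121666.67)


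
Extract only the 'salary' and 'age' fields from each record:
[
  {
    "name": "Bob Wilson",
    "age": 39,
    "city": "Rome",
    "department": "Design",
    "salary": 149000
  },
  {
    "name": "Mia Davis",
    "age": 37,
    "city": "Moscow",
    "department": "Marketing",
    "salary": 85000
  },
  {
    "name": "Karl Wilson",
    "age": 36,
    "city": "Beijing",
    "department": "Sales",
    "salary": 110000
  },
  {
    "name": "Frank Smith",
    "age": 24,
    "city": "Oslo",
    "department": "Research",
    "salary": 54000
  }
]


Original: 4 records with fields: name, age, city, department, salary
Keep: ['salary', 'age']
Drop: ['name', 'city', 'department']
Result: 4 records, 2 fields each

[
  {
    "salary": 149000,
    "age": 39
  },
  {
    "salary": 85000,
    "age": 37
  },
  {
    "salary": 110000,
    "age": 36
  },
  {
    "salary": 54000,
    "age": 24
  }
]


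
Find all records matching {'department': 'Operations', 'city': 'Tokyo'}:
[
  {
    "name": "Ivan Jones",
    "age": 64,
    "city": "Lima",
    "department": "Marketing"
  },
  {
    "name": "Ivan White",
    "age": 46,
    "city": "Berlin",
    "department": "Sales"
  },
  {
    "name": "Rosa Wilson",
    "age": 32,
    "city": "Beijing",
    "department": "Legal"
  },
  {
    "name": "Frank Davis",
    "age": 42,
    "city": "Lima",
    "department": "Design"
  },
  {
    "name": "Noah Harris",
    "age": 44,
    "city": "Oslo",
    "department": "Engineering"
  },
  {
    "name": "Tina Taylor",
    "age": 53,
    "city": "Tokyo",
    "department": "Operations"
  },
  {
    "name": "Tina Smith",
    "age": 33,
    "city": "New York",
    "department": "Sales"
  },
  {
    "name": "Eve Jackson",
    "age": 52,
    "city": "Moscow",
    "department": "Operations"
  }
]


Search criteria: {'department': 'Operations', 'city': 'Tokyo'}

Checking 8 records:
  Ivan Jones: {department: Marketing, city: Lima}
  Ivan White: {department: Sales, city: Berlin}
  Rosa Wilson: {department: Legal, city: Beijing}
  Frank Davis: {department: Design, city: Lima}
  Noah Harris: {department: Engineering, city: Oslo}
  Tina Taylor: {department: Operations, city: Tokyo} <-- MATCH
  Tina Smith: {department: Sales, city: New York}
  Eve Jackson: {department: Operations, city: Moscow}

Matches: ["Tina Taylor"]

["Tina Taylor"]


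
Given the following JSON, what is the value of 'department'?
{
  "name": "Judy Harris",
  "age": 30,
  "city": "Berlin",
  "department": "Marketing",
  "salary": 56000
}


Looking up field 'department'
Value: Marketing

Marketing


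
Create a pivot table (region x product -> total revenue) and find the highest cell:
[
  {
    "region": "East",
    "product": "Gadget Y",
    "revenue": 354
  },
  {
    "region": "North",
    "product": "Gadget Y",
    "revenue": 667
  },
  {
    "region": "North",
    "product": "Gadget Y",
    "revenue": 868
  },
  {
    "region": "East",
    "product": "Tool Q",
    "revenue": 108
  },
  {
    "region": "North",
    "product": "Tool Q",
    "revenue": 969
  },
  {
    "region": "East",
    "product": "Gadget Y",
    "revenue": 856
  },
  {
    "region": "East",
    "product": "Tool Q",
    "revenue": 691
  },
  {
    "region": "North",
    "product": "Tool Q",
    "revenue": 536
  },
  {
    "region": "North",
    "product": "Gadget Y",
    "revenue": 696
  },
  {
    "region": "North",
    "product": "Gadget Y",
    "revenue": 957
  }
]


Pivot: region (rows) x product (columns) -> total revenue

     Gadget Y      Tool Q      
East          1210           799  
North         3188          1505  

Highest: North / Gadget Y = $3188

North / Gadget Y = $3188


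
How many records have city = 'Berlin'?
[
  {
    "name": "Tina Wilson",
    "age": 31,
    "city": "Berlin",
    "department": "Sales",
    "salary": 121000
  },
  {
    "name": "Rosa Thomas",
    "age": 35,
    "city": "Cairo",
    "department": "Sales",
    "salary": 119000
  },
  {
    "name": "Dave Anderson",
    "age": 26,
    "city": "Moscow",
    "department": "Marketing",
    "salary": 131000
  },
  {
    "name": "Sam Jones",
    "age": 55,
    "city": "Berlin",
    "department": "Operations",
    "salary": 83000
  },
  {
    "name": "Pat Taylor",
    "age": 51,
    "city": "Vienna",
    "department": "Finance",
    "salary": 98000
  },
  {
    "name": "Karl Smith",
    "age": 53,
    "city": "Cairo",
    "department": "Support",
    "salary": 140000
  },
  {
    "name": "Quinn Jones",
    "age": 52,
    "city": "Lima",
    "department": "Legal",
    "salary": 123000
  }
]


Data: 7 records
Condition: city = 'Berlin'

Checking each record:
  Tina Wilson: Berlin MATCH
  Rosa Thomas: Cairo
  Dave Anderson: Moscow
  Sam Jones: Berlin MATCH
  Pat Taylor: Vienna
  Karl Smith: Cairo
  Quinn Jones: Lima

Count: 2

2


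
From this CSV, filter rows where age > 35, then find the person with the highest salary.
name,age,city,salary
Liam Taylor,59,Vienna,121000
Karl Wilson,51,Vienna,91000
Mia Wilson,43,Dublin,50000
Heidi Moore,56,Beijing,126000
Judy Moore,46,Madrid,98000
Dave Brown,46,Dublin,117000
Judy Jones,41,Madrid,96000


Filter: age > 35
Sort by: salary (descending)

Filtered records (7):
  Heidi Moore, age 56, salary $126000
  Liam Taylor, age 59, salary $121000
  Dave Brown, age 46, salary $117000
  Judy Moore, age 46, salary $98000
  Judy Jones, age 41, salary $96000
  Karl Wilson, age 51, salary $91000
  Mia Wilson, age 43, salary $50000

Highest salary: Heidi Moore ($126000)

Heidi Moore


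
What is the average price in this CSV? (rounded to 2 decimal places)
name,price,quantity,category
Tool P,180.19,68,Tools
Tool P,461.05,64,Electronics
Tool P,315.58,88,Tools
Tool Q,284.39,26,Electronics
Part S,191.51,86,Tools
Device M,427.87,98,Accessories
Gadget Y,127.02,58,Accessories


Computing average price:
Values: [180.19, 461.05, 315.58, 284.39, 191.51, 427.87, 127.02]
Sum = 1987.61
Count = 7
Average = 1987.61/7 ≈ 283.94 (rounded to 2 decimal places)

283.94


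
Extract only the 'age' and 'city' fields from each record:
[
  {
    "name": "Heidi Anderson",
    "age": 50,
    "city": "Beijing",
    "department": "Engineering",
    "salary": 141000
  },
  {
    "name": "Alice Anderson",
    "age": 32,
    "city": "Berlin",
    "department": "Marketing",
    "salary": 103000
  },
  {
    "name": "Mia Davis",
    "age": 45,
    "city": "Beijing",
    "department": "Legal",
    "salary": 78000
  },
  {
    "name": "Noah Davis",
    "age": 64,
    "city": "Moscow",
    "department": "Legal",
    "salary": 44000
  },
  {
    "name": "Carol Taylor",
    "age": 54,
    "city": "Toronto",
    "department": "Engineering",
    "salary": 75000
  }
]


Original: 5 records with fields: name, age, city, department, salary
Keep: ['age', 'city']
Drop: ['name', 'department', 'salary']
Result: 5 records, 2 fields each

[
  {
    "age": 50,
    "city": "Beijing"
  },
  {
    "age": 32,
    "city": "Berlin"
  },
  {
    "age": 45,
    "city": "Beijing"
  },
  {
    "age": 64,
    "city": "Moscow"
  },
  {
    "age": 54,
    "city": "Toronto"
  }
]


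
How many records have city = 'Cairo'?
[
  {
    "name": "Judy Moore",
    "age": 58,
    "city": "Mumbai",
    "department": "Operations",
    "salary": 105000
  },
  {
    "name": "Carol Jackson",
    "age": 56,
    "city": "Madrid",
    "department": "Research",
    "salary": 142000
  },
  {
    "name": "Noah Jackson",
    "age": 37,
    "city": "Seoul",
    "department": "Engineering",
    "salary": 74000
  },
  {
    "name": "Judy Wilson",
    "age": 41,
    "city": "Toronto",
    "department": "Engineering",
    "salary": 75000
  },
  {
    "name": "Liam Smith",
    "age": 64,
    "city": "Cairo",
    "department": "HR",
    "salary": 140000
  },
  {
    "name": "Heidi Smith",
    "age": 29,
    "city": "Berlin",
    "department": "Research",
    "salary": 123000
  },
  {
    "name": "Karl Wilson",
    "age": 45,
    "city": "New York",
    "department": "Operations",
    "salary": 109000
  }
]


Data: 7 records
Condition: city = 'Cairo'

Checking each record:
  Judy Moore: Mumbai
  Carol Jackson: Madrid
  Noah Jackson: Seoul
  Judy Wilson: Toronto
  Liam Smith: Cairo MATCH
  Heidi Smith: Berlin
  Karl Wilson: New York

Count: 1

1


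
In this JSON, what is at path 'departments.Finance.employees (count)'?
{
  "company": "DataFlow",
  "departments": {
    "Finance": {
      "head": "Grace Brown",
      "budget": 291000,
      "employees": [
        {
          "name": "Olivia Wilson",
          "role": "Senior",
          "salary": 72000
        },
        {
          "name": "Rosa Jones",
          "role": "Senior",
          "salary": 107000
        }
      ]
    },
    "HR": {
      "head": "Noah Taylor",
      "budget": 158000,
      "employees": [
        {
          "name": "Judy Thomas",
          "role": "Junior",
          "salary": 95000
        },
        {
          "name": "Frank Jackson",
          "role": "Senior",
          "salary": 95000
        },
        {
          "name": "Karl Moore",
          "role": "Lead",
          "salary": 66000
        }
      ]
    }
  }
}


Path: departments.Finance.employees (count)

Navigate:
  -> departments
  -> Finance
  -> employees (array, length 2)

2


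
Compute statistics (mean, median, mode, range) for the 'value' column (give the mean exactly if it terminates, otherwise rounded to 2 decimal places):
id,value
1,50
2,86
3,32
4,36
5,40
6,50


Data: [50, 86, 32, 36, 40, 50]
Count: 6
Sum: 294
Mean: 294/6 = 49
Sorted: [32, 36, 40, 50, 50, 86]
Median: 45.0
Mode: 50 (2 times)
Range: 86 - 32 = 54
Min: 32, Max: 86

mean=49, median=45.0, mode=50, range=54


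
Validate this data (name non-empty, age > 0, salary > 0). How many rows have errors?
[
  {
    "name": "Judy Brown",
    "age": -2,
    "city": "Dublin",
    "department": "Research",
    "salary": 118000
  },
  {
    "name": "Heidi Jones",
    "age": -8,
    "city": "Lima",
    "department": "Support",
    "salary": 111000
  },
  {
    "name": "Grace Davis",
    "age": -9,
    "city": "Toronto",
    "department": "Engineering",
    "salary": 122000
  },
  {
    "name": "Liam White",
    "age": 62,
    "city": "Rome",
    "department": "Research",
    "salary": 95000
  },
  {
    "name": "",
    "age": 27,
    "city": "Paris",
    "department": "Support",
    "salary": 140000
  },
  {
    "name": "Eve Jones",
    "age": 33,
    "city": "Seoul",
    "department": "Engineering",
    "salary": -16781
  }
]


Validating 6 records:
Rules: name non-empty, age > 0, salary > 0

  Row 1 (Judy Brown): negative age: -2
  Row 2 (Heidi Jones): negative age: -8
  Row 3 (Grace Davis): negative age: -9
  Row 4 (Liam White): OK
  Row 5 (???): empty name
  Row 6 (Eve Jones): negative salary: -16781

Total errors: 5

5 errors


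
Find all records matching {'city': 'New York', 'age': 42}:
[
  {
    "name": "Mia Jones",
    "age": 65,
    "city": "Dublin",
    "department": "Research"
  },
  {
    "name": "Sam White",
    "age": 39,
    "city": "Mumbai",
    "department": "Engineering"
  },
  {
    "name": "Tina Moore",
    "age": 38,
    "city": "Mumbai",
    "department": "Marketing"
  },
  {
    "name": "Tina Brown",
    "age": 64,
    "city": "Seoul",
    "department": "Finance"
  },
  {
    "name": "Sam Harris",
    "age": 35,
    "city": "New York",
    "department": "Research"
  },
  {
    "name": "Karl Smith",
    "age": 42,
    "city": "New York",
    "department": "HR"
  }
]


Search criteria: {'city': 'New York', 'age': 42}

Checking 6 records:
  Mia Jones: {city: Dublin, age: 65}
  Sam White: {city: Mumbai, age: 39}
  Tina Moore: {city: Mumbai, age: 38}
  Tina Brown: {city: Seoul, age: 64}
  Sam Harris: {city: New York, age: 35}
  Karl Smith: {city: New York, age: 42} <-- MATCH

Matches: ["Karl Smith"]

["Karl Smith"]


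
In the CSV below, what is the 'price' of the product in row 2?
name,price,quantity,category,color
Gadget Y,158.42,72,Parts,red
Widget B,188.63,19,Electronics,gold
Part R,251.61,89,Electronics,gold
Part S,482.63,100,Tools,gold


Query: Row 2 ('Widget B'), column 'price'
Value: 188.63

188.63


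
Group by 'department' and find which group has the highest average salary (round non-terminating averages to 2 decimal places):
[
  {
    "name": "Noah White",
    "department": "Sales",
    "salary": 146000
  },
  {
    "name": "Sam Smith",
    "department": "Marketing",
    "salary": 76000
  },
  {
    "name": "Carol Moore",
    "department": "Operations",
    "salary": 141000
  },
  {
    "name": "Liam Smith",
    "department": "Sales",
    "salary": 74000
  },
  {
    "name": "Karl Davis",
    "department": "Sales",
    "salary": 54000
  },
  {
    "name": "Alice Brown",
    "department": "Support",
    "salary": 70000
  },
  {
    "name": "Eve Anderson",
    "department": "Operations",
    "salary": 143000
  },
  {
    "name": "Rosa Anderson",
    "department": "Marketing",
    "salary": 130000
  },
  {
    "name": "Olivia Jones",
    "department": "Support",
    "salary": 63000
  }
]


Group by: department

Groups:
  Marketing: 2 people, avg salary = 206000/2 = $103000
  Operations: 2 people, avg salary = 284000/2 = $142000
  Sales: 3 people, avg salary = 274000/3 ≈ $91333.33
  Support: 2 people, avg salary = 133000/2 = $66500

Highest average salary: Operations ($142000)

Operations ($142000)


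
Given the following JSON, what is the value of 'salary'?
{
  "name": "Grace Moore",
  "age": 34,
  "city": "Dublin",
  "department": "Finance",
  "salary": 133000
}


Looking up field 'salary'
Value: 133000

133000


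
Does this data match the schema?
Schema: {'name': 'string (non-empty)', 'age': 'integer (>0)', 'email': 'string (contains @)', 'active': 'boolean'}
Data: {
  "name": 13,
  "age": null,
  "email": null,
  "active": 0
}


Validating each field against schema:
  name: FAIL (13 is not a string)
  age: FAIL (null is not an integer)
  email: FAIL (null is not a string)
  active: FAIL (0 is not a boolean)

Result: INVALID (4 errors: name, age, email, active)

INVALID (4 errors: name, age, email, active)


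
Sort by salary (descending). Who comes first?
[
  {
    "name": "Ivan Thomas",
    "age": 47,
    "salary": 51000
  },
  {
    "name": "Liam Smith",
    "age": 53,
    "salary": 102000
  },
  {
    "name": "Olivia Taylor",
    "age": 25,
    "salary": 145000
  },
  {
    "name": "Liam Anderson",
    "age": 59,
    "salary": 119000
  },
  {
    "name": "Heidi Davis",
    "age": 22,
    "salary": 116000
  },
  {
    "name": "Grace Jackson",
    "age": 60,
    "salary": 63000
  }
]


Sort by: salary (descending)

Sorted order:
  1. Olivia Taylor (salary = 145000)
  2. Liam Anderson (salary = 119000)
  3. Heidi Davis (salary = 116000)
  4. Liam Smith (salary = 102000)
  5. Grace Jackson (salary = 63000)
  6. Ivan Thomas (salary = 51000)

First: Olivia Taylor

Olivia Taylor


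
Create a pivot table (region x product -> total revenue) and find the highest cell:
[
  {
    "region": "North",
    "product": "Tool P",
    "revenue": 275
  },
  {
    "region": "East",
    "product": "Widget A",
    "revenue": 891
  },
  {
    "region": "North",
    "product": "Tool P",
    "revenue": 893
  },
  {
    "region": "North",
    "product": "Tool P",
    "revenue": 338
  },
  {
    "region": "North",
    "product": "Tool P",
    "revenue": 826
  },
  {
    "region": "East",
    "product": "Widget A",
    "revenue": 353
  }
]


Pivot: region (rows) x product (columns) -> total revenue

     Tool P        Widget A    
East             0          1244  
North         2332             0  

Highest: North / Tool P = $2332

North / Tool P = $2332


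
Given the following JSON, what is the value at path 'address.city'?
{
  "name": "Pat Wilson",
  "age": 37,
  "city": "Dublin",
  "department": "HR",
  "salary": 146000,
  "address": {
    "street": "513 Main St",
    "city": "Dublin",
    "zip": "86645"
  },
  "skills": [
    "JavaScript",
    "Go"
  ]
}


Query: address.city
Path: address -> city
Value: Dublin

Dublin


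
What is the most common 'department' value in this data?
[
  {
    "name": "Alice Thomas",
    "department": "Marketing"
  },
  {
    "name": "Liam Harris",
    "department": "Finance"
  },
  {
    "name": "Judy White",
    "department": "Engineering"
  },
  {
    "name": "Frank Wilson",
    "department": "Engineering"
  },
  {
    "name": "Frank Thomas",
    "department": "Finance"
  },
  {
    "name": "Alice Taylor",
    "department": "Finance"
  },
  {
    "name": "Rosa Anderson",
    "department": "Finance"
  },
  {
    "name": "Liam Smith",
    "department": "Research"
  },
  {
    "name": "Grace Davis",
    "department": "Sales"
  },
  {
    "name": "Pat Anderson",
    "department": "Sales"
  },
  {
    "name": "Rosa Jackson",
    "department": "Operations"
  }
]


Counting 'department' values across 11 records:

  Finance: 4 ####
  Engineering: 2 ##
  Sales: 2 ##
  Marketing: 1 #
  Research: 1 #
  Operations: 1 #

Most common: Finance (4 times)

Finance (4 times)


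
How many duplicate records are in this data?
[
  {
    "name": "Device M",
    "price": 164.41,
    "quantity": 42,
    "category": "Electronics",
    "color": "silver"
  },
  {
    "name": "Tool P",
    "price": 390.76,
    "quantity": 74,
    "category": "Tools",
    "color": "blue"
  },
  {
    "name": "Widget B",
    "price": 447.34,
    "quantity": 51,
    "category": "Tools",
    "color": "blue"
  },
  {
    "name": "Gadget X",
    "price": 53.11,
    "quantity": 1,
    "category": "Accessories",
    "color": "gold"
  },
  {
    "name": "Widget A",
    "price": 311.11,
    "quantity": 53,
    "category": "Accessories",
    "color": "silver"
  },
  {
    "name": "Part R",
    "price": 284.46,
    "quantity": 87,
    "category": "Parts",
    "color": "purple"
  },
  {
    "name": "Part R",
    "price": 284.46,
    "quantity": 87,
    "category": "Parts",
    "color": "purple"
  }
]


Checking 7 records for duplicates:

  Row 1: Device M ($164.41, qty 42)
  Row 2: Tool P ($390.76, qty 74)
  Row 3: Widget B ($447.34, qty 51)
  Row 4: Gadget X ($53.11, qty 1)
  Row 5: Widget A ($311.11, qty 53)
  Row 6: Part R ($284.46, qty 87)
  Row 7: Part R ($284.46, qty 87) <-- DUPLICATE

Duplicates found: 1
Unique records: 6

1 duplicates, 6 unique


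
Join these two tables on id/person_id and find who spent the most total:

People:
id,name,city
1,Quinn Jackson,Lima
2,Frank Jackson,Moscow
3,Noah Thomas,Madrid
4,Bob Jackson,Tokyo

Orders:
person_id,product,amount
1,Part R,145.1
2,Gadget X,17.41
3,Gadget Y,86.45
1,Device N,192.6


Join on: people.id = orders.person_id

Joined rows:
  Quinn Jackson (Lima) bought Part R for $145.1
  Frank Jackson (Moscow) bought Gadget X for $17.41
  Noah Thomas (Madrid) bought Gadget Y for $86.45
  Quinn Jackson (Lima) bought Device N for $192.6

Total per person:
  Quinn Jackson: $337.70
  Noah Thomas: $86.45
  Frank Jackson: $17.41

Top spender: Quinn Jackson ($337.70)

Quinn Jackson ($337.70)


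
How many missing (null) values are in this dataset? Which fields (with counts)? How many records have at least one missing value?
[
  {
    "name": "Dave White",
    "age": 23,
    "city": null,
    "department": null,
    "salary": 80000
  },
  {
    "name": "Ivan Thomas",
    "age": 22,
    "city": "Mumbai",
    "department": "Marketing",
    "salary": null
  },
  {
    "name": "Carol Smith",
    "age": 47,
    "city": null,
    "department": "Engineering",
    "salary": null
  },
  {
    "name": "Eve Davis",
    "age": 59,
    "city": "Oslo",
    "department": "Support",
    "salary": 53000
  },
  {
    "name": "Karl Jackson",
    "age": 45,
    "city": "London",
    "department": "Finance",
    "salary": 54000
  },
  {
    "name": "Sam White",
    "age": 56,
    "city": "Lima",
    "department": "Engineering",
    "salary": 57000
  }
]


Checking for missing (null) values in 6 records:

  Dave White: city, department
  Ivan Thomas: salary
  Carol Smith: city, salary
  Eve Davis: complete
  Karl Jackson: complete
  Sam White: complete

Per field:
  name: 0 missing
  age: 0 missing
  city: 2 missing
  department: 1 missing
  salary: 2 missing

Total missing values: 5
Records with any missing: 3

5 missing values (city: 2, department: 1, salary: 2); 3 incomplete records


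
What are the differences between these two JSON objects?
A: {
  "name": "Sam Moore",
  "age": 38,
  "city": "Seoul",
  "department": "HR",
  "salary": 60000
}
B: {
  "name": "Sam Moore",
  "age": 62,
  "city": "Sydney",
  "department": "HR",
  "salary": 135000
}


Comparing each field (in key order):
  name: same
  age: DIFFERENT
  city: DIFFERENT
  department: same
  salary: DIFFERENT
Differences:
  age: 38 -> 62
  city: Seoul -> Sydney
  salary: 60000 -> 135000

3 field(s) changed

3 changes: age, city, salary


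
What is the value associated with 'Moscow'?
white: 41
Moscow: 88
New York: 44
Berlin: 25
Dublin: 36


Looking up key 'Moscow'
Value: 88

88


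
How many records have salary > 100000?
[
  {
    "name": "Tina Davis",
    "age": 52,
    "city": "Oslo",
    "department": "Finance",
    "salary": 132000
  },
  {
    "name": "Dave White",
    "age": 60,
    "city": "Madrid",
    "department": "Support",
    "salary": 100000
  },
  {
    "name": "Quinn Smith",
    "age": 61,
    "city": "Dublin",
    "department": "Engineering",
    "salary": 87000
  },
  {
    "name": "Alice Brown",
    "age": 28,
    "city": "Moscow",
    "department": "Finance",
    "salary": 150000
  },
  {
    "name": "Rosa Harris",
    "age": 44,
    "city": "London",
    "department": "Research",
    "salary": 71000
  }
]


Data: 5 records
Condition: salary > 100000

Checking each record:
  Tina Davis: 132000 MATCH
  Dave White: 100000
  Quinn Smith: 87000
  Alice Brown: 150000 MATCH
  Rosa Harris: 71000

Count: 2

2


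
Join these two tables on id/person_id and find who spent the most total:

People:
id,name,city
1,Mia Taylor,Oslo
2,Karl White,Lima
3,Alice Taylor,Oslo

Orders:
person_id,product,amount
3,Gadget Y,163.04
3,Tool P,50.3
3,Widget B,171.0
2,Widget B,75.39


Join on: people.id = orders.person_id

Joined rows:
  Alice Taylor (Oslo) bought Gadget Y for $163.04
  Alice Taylor (Oslo) bought Tool P for $50.3
  Alice Taylor (Oslo) bought Widget B for $171.0
  Karl White (Lima) bought Widget B for $75.39

Total per person:
  Alice Taylor: $384.34
  Karl White: $75.39

Top spender: Alice Taylor ($384.34)

Alice Taylor ($384.34)


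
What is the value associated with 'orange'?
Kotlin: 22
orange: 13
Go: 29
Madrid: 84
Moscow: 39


Looking up key 'orange'
Value: 13

13


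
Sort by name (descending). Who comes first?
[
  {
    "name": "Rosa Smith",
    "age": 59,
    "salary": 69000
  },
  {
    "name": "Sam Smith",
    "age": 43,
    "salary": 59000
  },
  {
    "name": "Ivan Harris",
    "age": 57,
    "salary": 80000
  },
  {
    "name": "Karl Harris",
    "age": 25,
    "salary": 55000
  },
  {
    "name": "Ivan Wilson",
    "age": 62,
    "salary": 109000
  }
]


Sort by: name (descending)

Sorted order:
  1. Sam Smith (name = Sam Smith)
  2. Rosa Smith (name = Rosa Smith)
  3. Karl Harris (name = Karl Harris)
  4. Ivan Wilson (name = Ivan Wilson)
  5. Ivan Harris (name = Ivan Harris)

First: Sam Smith

Sam Smith


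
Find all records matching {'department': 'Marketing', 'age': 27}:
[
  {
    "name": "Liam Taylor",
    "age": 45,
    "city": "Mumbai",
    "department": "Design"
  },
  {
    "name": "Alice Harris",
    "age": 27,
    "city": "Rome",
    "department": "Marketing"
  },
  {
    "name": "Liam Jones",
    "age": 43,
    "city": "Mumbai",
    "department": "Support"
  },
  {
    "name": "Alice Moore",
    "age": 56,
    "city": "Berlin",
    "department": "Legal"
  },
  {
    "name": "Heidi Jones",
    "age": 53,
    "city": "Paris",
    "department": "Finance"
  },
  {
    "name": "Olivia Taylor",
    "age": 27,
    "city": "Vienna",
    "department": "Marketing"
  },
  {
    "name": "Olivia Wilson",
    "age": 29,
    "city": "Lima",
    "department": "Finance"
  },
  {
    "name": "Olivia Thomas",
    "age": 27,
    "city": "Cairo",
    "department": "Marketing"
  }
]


Search criteria: {'department': 'Marketing', 'age': 27}

Checking 8 records:
  Liam Taylor: {department: Design, age: 45}
  Alice Harris: {department: Marketing, age: 27} <-- MATCH
  Liam Jones: {department: Support, age: 43}
  Alice Moore: {department: Legal, age: 56}
  Heidi Jones: {department: Finance, age: 53}
  Olivia Taylor: {department: Marketing, age: 27} <-- MATCH
  Olivia Wilson: {department: Finance, age: 29}
  Olivia Thomas: {department: Marketing, age: 27} <-- MATCH

Matches: ["Alice Harris", "Olivia Taylor", "Olivia Thomas"]

["Alice Harris", "Olivia Taylor", "Olivia Thomas"]


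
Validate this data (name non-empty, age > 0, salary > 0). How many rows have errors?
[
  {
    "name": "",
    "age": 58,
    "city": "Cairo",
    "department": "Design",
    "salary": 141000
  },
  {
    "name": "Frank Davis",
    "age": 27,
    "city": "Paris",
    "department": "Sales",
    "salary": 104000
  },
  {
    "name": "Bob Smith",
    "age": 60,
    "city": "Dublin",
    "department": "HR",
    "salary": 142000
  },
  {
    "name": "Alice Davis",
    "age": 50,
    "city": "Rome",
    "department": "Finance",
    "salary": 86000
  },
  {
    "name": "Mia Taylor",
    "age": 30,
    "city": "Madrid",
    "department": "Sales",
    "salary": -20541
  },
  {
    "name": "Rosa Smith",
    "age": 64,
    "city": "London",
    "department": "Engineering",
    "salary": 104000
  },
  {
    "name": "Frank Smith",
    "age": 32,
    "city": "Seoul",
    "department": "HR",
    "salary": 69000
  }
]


Validating 7 records:
Rules: name non-empty, age > 0, salary > 0

  Row 1 (???): empty name
  Row 2 (Frank Davis): OK
  Row 3 (Bob Smith): OK
  Row 4 (Alice Davis): OK
  Row 5 (Mia Taylor): negative salary: -20541
  Row 6 (Rosa Smith): OK
  Row 7 (Frank Smith): OK

Total errors: 2

2 errors


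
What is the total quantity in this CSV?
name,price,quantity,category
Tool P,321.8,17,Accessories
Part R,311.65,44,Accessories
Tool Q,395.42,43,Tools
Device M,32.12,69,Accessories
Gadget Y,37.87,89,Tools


Computing total quantity:
Values: [17, 44, 43, 69, 89]
Sum = 262

262


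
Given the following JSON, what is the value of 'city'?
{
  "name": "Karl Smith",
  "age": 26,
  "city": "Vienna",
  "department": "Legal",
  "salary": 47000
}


Looking up field 'city'
Value: Vienna

Vienna


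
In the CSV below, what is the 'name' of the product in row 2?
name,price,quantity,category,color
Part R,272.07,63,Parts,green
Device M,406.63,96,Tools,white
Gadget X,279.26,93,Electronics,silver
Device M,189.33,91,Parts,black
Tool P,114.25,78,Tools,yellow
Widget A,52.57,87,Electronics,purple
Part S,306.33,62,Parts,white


Query: Row 2 ('Device M'), column 'name'
Value: Device M

Device M


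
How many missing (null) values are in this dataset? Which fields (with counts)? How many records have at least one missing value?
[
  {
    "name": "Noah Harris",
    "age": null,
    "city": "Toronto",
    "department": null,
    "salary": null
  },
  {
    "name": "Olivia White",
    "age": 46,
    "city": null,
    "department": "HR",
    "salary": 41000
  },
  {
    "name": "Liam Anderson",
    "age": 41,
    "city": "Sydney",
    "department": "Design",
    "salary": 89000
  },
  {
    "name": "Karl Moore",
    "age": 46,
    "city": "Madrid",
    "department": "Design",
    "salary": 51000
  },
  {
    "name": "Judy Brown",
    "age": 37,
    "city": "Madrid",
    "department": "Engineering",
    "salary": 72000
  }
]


Checking for missing (null) values in 5 records:

  Noah Harris: age, department, salary
  Olivia White: city
  Liam Anderson: complete
  Karl Moore: complete
  Judy Brown: complete

Per field:
  name: 0 missing
  age: 1 missing
  city: 1 missing
  department: 1 missing
  salary: 1 missing

Total missing values: 4
Records with any missing: 2

4 missing values (age: 1, city: 1, department: 1, salary: 1); 2 incomplete records


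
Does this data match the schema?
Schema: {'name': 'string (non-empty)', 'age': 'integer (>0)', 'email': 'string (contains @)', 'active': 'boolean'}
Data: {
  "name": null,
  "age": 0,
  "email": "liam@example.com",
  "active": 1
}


Validating each field against schema:
  name: FAIL (null is not a string)
  age: FAIL (0 is not > 0)
  email: OK (string with @)
  active: FAIL (1 is not a boolean)

Result: INVALID (3 errors: name, age, active)

INVALID (3 errors: name, age, active)


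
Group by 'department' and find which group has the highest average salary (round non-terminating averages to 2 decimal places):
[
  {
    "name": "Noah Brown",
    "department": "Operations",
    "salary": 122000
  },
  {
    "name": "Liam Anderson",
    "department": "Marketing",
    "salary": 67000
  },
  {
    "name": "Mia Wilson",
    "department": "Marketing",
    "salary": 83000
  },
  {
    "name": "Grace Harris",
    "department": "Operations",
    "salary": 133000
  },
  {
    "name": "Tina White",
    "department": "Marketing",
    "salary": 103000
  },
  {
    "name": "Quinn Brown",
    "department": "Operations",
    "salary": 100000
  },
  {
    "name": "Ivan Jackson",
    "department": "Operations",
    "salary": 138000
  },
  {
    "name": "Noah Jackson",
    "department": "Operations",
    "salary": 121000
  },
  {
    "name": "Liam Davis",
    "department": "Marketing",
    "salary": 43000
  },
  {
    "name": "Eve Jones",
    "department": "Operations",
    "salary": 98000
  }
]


Group by: department

Groups:
  Marketing: 4 people, avg salary = 296000/4 = $74000
  Operations: 6 people, avg salary = 712000/6 ≈ $118666.67

Highest average salary: Operations (≈$118666.67)

Operations (≈$118666.67)


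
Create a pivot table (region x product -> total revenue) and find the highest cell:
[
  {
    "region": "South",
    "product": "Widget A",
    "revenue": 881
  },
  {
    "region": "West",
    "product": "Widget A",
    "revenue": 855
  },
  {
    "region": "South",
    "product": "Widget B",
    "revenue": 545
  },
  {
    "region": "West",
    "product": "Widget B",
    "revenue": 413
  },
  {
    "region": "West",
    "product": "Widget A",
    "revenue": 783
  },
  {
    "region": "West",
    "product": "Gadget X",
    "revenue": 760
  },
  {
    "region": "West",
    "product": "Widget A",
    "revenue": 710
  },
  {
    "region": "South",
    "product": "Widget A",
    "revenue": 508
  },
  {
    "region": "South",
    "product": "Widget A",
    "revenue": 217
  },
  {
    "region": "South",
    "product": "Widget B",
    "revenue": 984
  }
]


Pivot: region (rows) x product (columns) -> total revenue

     Gadget X      Widget A      Widget B    
South            0          1606          1529  
West           760          2348           413  

Highest: West / Widget A = $2348

West / Widget A = $2348


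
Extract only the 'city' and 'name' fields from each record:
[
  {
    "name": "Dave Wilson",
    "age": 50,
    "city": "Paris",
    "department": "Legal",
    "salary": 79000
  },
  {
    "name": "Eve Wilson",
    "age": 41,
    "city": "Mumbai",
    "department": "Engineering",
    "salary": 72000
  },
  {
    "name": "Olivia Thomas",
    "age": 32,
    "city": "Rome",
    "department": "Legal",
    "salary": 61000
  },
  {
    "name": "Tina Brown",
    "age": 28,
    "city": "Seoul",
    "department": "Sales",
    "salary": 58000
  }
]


Original: 4 records with fields: name, age, city, department, salary
Keep: ['city', 'name']
Drop: ['age', 'department', 'salary']
Result: 4 records, 2 fields each

[
  {
    "city": "Paris",
    "name": "Dave Wilson"
  },
  {
    "city": "Mumbai",
    "name": "Eve Wilson"
  },
  {
    "city": "Rome",
    "name": "Olivia Thomas"
  },
  {
    "city": "Seoul",
    "name": "Tina Brown"
  }
]


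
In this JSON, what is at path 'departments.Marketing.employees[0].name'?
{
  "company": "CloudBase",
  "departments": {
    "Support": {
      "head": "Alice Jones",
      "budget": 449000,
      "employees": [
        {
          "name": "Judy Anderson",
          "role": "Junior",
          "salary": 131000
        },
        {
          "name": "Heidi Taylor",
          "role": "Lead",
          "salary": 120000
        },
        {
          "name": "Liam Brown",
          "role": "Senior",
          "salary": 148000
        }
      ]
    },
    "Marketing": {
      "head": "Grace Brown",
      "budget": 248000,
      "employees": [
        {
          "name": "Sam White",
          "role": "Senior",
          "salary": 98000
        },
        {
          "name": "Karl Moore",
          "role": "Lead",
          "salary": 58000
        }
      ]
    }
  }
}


Path: departments.Marketing.employees[0].name

Navigate:
  -> departments
  -> Marketing
  -> employees[0].name = 'Sam White'

Sam White


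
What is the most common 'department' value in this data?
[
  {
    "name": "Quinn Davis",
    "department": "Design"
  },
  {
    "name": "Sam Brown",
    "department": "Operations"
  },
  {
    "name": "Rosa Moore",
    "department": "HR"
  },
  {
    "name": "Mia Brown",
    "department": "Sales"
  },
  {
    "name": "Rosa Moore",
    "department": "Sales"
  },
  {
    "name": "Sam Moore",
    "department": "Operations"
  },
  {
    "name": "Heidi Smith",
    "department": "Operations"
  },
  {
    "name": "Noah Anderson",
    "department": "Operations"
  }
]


Counting 'department' values across 8 records:

  Operations: 4 ####
  Sales: 2 ##
  Design: 1 #
  HR: 1 #

Most common: Operations (4 times)

Operations (4 times)


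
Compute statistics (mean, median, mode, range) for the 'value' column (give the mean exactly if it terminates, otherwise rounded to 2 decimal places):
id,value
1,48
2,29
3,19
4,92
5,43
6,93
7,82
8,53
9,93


Data: [48, 29, 19, 92, 43, 93, 82, 53, 93]
Count: 9
Sum: 552
Mean: 552/9 ≈ 61.33 (rounded to 2 decimal places)
Sorted: [19, 29, 43, 48, 53, 82, 92, 93, 93]
Median: 53.0
Mode: 93 (2 times)
Range: 93 - 19 = 74
Min: 19, Max: 93

mean≈61.33, median=53.0, mode=93, range=74


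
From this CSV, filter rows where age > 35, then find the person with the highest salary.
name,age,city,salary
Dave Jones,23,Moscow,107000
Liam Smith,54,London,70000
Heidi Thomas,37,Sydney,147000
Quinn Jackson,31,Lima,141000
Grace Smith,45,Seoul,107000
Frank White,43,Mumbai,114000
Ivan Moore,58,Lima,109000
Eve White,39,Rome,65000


Filter: age > 35
Sort by: salary (descending)

Filtered records (6):
  Heidi Thomas, age 37, salary $147000
  Frank White, age 43, salary $114000
  Ivan Moore, age 58, salary $109000
  Grace Smith, age 45, salary $107000
  Liam Smith, age 54, salary $70000
  Eve White, age 39, salary $65000

Highest salary: Heidi Thomas ($147000)

Heidi Thomas


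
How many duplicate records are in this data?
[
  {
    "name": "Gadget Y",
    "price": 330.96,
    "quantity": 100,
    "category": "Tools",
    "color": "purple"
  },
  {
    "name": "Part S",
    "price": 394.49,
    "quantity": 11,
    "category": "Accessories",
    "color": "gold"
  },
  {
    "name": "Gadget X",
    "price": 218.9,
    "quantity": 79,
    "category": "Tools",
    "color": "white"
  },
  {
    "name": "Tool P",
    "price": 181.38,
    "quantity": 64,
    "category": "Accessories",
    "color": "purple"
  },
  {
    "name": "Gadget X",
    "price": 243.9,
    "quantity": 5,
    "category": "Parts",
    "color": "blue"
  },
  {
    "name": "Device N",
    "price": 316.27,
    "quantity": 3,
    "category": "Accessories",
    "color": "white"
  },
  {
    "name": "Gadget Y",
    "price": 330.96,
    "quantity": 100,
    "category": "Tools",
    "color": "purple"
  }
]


Checking 7 records for duplicates:

  Row 1: Gadget Y ($330.96, qty 100)
  Row 2: Part S ($394.49, qty 11)
  Row 3: Gadget X ($218.9, qty 79)
  Row 4: Tool P ($181.38, qty 64)
  Row 5: Gadget X ($243.9, qty 5)
  Row 6: Device N ($316.27, qty 3)
  Row 7: Gadget Y ($330.96, qty 100) <-- DUPLICATE

Duplicates found: 1
Unique records: 6

1 duplicates, 6 unique


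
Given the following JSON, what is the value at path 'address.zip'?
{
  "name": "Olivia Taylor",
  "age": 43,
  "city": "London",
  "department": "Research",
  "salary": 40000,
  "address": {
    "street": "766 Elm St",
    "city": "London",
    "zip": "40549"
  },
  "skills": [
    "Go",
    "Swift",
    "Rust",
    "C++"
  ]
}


Query: address.zip
Path: address -> zip
Value: 40549

40549


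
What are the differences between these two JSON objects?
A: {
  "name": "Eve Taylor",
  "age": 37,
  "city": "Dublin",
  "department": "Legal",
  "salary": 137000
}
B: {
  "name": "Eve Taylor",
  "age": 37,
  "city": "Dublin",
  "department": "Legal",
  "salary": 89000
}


Comparing each field (in key order):
  name: same
  age: same
  city: same
  department: same
  salary: DIFFERENT
Differences:
  salary: 137000 -> 89000

1 field(s) changed

1 change: salary
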